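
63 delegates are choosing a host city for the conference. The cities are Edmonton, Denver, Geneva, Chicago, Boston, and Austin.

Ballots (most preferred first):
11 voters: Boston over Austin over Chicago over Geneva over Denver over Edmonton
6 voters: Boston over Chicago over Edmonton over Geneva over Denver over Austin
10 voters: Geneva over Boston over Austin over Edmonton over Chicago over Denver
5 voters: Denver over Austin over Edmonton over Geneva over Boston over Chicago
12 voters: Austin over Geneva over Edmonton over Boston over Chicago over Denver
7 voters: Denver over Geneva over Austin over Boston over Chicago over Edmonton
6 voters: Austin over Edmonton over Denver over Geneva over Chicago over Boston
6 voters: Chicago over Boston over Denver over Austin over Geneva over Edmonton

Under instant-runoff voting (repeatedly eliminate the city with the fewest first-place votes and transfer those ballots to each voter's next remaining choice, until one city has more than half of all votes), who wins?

Round 1: Edmonton 0, Denver 12, Geneva 10, Chicago 6, Boston 17, Austin 18. Edmonton eliminated.
Round 2: Denver 12, Geneva 10, Chicago 6, Boston 17, Austin 18. Chicago eliminated.
Round 3: Denver 12, Geneva 10, Boston 23, Austin 18. Geneva eliminated.
Round 4: Denver 12, Boston 33, Austin 18. Boston has a majority (≥32).

Boston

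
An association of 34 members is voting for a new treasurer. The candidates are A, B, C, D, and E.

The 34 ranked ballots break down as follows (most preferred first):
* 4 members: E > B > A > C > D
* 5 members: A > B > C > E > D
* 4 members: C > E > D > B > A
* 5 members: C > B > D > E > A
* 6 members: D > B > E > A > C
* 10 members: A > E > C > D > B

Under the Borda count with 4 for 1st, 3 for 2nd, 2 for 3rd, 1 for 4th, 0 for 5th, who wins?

A: 4×2 + 5×4 + 4×0 + 5×0 + 6×1 + 10×4 = 74
B: 4×3 + 5×3 + 4×1 + 5×3 + 6×3 + 10×0 = 64
C: 4×1 + 5×2 + 4×4 + 5×4 + 6×0 + 10×2 = 70
D: 4×0 + 5×0 + 4×2 + 5×2 + 6×4 + 10×1 = 52
E: 4×4 + 5×1 + 4×3 + 5×1 + 6×2 + 10×3 = 80

E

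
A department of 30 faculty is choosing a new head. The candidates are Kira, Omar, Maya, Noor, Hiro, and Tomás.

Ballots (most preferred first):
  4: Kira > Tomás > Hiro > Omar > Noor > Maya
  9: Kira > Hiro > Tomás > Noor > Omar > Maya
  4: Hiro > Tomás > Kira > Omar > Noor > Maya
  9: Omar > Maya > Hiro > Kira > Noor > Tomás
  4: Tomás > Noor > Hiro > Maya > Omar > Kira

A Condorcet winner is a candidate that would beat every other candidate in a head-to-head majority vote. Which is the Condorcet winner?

Hiro

Hiro vs Kira: 17–13
Hiro vs Omar: 21–9
Hiro vs Maya: 21–9
Hiro vs Noor: 26–4
Hiro vs Tomás: 22–8
Hiro beats every other candidate.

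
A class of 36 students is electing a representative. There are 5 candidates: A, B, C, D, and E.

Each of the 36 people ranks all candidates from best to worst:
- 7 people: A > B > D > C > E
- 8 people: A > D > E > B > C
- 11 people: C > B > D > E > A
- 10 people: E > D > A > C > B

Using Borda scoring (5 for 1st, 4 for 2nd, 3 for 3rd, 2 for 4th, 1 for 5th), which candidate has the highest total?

A: 7×5 + 8×5 + 11×1 + 10×3 = 116
B: 7×4 + 8×2 + 11×4 + 10×1 = 98
C: 7×2 + 8×1 + 11×5 + 10×2 = 97
D: 7×3 + 8×4 + 11×3 + 10×4 = 126
E: 7×1 + 8×3 + 11×2 + 10×5 = 103

D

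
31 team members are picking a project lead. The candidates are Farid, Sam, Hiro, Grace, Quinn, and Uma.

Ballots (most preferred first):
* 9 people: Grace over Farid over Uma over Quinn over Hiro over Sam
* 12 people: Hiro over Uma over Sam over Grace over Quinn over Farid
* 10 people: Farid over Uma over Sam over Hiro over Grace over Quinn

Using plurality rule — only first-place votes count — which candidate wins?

Hiro

First-place votes: Farid 10, Sam 0, Hiro 12, Grace 9, Quinn 0, Uma 0.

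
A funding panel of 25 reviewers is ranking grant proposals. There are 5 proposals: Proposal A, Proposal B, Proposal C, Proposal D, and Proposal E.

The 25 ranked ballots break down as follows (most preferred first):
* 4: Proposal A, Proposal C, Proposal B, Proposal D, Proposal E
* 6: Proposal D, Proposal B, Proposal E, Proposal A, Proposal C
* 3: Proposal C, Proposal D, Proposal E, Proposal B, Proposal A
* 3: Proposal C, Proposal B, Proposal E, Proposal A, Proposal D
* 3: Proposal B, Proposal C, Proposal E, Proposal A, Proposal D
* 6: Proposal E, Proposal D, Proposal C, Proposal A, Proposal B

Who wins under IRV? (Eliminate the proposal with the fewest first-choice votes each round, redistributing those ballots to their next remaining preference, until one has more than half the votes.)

Round 1: Proposal A 4, Proposal B 3, Proposal C 6, Proposal D 6, Proposal E 6. Proposal B eliminated.
Round 2: Proposal A 4, Proposal C 9, Proposal D 6, Proposal E 6. Proposal A eliminated.
Round 3: Proposal C 13, Proposal D 6, Proposal E 6. Proposal C has a majority (≥13).

Proposal C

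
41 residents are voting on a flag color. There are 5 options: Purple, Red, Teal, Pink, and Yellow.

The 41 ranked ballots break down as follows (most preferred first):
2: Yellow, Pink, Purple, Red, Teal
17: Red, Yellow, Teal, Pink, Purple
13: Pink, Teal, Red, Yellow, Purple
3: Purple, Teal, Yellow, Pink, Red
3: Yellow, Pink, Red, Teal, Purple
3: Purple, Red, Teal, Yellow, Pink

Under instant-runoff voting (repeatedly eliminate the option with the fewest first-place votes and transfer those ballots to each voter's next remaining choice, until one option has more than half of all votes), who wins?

Round 1: Purple 6, Red 17, Teal 0, Pink 13, Yellow 5. Teal eliminated.
Round 2: Purple 6, Red 17, Pink 13, Yellow 5. Yellow eliminated.
Round 3: Purple 6, Red 17, Pink 18. Purple eliminated.
Round 4: Red 20, Pink 21. Pink has a majority (≥21).

Pink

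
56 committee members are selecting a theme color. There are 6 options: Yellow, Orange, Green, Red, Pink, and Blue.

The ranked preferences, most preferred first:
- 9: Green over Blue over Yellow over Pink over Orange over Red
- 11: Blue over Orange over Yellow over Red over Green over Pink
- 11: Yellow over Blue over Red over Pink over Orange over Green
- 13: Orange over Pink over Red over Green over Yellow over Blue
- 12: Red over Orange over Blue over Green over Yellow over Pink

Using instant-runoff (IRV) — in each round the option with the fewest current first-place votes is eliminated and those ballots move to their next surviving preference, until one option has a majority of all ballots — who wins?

Round 1: Yellow 11, Orange 13, Green 9, Red 12, Pink 0, Blue 11. Pink eliminated.
Round 2: Yellow 11, Orange 13, Green 9, Red 12, Blue 11. Green eliminated.
Round 3: Yellow 11, Orange 13, Red 12, Blue 20. Yellow eliminated.
Round 4: Orange 13, Red 12, Blue 31. Blue has a majority (≥29).

Blue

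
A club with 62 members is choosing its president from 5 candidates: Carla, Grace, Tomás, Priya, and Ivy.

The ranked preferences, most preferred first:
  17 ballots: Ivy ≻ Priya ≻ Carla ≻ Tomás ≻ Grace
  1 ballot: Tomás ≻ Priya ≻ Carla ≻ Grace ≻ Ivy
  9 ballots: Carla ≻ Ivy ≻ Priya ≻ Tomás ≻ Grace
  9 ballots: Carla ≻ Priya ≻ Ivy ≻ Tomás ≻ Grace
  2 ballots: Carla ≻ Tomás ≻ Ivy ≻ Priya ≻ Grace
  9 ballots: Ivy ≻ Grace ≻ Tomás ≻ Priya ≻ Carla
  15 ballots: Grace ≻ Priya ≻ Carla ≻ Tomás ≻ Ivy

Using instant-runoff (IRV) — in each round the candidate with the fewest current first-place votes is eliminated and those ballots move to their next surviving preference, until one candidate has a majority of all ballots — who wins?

Round 1: Carla 20, Grace 15, Tomás 1, Priya 0, Ivy 26. Priya eliminated.
Round 2: Carla 20, Grace 15, Tomás 1, Ivy 26. Tomás eliminated.
Round 3: Carla 21, Grace 15, Ivy 26. Grace eliminated.
Round 4: Carla 36, Ivy 26. Carla has a majority (≥32).

Carla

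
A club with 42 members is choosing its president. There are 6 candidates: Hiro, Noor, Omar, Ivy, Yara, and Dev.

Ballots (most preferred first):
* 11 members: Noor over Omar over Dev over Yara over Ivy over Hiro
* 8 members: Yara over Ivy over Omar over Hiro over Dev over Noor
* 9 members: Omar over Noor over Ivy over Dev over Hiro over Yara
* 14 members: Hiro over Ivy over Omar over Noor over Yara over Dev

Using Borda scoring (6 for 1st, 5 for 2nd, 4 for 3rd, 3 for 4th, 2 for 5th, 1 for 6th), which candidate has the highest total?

Hiro: 11×1 + 8×3 + 9×2 + 14×6 = 137
Noor: 11×6 + 8×1 + 9×5 + 14×3 = 161
Omar: 11×5 + 8×4 + 9×6 + 14×4 = 197
Ivy: 11×2 + 8×5 + 9×4 + 14×5 = 168
Yara: 11×3 + 8×6 + 9×1 + 14×2 = 118
Dev: 11×4 + 8×2 + 9×3 + 14×1 = 101

Omar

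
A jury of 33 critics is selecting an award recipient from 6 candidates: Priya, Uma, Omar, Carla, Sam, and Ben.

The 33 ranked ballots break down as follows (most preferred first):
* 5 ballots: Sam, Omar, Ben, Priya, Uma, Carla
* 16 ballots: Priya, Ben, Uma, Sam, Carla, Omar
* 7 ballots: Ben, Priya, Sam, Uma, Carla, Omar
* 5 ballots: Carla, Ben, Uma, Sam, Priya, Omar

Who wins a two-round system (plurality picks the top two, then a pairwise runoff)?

Round 1 first-place votes: Priya 16, Uma 0, Omar 0, Carla 5, Sam 5, Ben 7. Priya and Ben advance.
Runoff: Priya is ranked above Ben on 16 ballots, Ben above Priya on 17.

Ben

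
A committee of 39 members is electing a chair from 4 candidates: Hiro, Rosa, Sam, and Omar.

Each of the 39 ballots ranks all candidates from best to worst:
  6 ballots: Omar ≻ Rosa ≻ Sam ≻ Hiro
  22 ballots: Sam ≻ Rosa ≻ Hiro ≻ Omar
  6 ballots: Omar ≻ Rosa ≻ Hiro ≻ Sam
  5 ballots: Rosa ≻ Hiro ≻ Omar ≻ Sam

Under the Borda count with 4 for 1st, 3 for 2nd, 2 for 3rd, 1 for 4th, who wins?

Rosa

Hiro: 6×1 + 22×2 + 6×2 + 5×3 = 77
Rosa: 6×3 + 22×3 + 6×3 + 5×4 = 122
Sam: 6×2 + 22×4 + 6×1 + 5×1 = 111
Omar: 6×4 + 22×1 + 6×4 + 5×2 = 80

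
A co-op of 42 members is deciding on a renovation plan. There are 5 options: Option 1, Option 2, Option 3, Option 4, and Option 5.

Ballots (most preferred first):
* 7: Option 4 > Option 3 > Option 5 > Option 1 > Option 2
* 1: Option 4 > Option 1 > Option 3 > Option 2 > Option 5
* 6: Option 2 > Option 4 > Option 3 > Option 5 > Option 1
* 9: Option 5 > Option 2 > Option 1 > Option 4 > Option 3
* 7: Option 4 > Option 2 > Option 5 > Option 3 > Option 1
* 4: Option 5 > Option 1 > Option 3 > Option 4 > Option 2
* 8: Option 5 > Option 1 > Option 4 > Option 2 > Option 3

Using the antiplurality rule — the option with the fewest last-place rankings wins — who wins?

Option 4

Last-place votes: Option 1 13, Option 2 11, Option 3 17, Option 4 0, Option 5 1.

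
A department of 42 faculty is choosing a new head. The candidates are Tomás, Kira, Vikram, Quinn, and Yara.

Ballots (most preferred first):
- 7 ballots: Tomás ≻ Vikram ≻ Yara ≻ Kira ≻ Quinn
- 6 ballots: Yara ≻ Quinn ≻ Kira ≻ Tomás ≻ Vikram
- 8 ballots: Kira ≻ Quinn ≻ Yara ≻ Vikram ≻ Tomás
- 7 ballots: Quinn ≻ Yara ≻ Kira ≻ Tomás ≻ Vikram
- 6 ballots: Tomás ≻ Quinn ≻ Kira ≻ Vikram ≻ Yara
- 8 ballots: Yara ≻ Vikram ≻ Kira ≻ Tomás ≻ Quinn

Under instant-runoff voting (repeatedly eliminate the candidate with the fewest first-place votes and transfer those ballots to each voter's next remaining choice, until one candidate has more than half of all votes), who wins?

Round 1: Tomás 13, Kira 8, Vikram 0, Quinn 7, Yara 14. Vikram eliminated.
Round 2: Tomás 13, Kira 8, Quinn 7, Yara 14. Quinn eliminated.
Round 3: Tomás 13, Kira 8, Yara 21. Kira eliminated.
Round 4: Tomás 13, Yara 29. Yara has a majority (≥22).

Yara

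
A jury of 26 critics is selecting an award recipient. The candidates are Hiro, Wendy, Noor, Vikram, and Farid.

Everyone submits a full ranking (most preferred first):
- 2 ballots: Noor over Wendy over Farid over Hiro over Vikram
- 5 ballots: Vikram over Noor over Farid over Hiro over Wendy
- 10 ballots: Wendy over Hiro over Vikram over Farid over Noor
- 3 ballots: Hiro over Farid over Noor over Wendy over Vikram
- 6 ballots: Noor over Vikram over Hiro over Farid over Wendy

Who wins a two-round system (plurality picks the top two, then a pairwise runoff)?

Round 1 first-place votes: Hiro 3, Wendy 10, Noor 8, Vikram 5, Farid 0. Wendy and Noor advance.
Runoff: Wendy is ranked above Noor on 10 ballots, Noor above Wendy on 16.

Noor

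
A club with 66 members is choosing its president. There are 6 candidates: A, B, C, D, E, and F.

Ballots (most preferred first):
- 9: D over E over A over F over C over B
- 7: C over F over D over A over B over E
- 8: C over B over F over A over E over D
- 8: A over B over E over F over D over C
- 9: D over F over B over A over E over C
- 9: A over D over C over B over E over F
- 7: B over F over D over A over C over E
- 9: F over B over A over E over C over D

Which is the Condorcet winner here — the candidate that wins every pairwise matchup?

F

F vs A: 40–26
F vs B: 34–32
F vs C: 42–24
F vs D: 39–27
F vs E: 40–26
F beats every other candidate.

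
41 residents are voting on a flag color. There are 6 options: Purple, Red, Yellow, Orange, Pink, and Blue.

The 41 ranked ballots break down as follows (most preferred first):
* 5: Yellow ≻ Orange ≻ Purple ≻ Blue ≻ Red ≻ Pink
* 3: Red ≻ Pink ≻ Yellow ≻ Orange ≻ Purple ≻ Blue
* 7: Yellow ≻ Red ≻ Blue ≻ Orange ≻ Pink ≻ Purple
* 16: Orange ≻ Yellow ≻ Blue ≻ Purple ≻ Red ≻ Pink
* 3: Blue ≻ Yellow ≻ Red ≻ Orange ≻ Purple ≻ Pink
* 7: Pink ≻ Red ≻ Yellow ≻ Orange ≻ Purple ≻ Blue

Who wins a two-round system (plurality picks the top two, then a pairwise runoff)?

Yellow

Round 1 first-place votes: Purple 0, Red 3, Yellow 12, Orange 16, Pink 7, Blue 3. Orange and Yellow advance.
Runoff: Orange is ranked above Yellow on 16 ballots, Yellow above Orange on 25.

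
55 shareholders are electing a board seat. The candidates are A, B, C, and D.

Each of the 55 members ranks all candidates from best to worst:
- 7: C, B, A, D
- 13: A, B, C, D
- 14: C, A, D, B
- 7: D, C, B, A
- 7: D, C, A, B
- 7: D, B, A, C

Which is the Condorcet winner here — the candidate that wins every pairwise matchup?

C

C vs A: 35–20
C vs B: 35–20
C vs D: 34–21
C beats every other candidate.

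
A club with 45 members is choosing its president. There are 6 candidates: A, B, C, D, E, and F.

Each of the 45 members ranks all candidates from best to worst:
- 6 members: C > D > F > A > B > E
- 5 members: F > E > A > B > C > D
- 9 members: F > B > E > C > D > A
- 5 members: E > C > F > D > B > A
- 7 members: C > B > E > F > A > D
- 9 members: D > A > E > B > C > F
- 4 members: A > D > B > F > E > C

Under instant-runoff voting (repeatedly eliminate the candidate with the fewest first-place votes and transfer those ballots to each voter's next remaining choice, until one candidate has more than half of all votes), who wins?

C

Round 1: A 4, B 0, C 13, D 9, E 5, F 14. B eliminated.
Round 2: A 4, C 13, D 9, E 5, F 14. A eliminated.
Round 3: C 13, D 13, E 5, F 14. E eliminated.
Round 4: C 18, D 13, F 14. D eliminated.
Round 5: C 27, F 18. C has a majority (≥23).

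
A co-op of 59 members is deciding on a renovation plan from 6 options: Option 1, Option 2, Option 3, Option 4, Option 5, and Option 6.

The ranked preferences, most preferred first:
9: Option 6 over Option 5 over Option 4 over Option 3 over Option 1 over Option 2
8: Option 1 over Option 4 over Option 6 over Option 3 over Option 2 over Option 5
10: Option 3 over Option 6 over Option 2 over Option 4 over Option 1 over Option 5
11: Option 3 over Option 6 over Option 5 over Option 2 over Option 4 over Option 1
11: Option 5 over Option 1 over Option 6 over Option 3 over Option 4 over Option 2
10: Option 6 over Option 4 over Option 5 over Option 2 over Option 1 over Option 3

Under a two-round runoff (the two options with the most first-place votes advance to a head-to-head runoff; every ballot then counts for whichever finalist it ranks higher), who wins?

Option 6

Round 1 first-place votes: Option 1 8, Option 2 0, Option 3 21, Option 4 0, Option 5 11, Option 6 19. Option 3 and Option 6 advance.
Runoff: Option 3 is ranked above Option 6 on 21 ballots, Option 6 above Option 3 on 38.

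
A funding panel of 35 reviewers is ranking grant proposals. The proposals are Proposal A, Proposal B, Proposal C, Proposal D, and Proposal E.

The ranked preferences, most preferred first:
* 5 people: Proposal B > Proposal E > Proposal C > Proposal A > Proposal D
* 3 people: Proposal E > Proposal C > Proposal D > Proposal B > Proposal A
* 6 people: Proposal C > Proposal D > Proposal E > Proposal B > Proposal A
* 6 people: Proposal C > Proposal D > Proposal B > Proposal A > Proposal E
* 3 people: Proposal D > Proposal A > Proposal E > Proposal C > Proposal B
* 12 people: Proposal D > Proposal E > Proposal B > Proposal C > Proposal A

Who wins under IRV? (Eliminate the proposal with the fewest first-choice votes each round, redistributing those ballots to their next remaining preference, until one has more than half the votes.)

Proposal C

Round 1: Proposal A 0, Proposal B 5, Proposal C 12, Proposal D 15, Proposal E 3. Proposal A eliminated.
Round 2: Proposal B 5, Proposal C 12, Proposal D 15, Proposal E 3. Proposal E eliminated.
Round 3: Proposal B 5, Proposal C 15, Proposal D 15. Proposal B eliminated.
Round 4: Proposal C 20, Proposal D 15. Proposal C has a majority (≥18).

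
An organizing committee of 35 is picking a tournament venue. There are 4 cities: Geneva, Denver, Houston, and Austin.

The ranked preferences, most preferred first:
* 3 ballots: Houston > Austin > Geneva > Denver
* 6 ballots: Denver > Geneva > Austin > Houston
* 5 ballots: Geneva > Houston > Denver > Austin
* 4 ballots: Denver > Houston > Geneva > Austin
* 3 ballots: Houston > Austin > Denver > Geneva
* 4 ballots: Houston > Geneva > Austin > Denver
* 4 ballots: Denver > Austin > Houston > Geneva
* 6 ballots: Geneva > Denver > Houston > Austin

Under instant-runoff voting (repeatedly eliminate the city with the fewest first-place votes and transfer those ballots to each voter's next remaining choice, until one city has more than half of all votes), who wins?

Round 1: Geneva 11, Denver 14, Houston 10, Austin 0. Austin eliminated.
Round 2: Geneva 11, Denver 14, Houston 10. Houston eliminated.
Round 3: Geneva 18, Denver 17. Geneva has a majority (≥18).

Geneva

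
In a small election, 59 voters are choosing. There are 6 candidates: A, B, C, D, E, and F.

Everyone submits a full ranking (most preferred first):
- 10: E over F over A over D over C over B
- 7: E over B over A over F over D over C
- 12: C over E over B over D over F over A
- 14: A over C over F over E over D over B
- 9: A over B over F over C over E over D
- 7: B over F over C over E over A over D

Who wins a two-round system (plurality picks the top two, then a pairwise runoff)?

Round 1 first-place votes: A 23, B 7, C 12, D 0, E 17, F 0. A and E advance.
Runoff: A is ranked above E on 23 ballots, E above A on 36.

E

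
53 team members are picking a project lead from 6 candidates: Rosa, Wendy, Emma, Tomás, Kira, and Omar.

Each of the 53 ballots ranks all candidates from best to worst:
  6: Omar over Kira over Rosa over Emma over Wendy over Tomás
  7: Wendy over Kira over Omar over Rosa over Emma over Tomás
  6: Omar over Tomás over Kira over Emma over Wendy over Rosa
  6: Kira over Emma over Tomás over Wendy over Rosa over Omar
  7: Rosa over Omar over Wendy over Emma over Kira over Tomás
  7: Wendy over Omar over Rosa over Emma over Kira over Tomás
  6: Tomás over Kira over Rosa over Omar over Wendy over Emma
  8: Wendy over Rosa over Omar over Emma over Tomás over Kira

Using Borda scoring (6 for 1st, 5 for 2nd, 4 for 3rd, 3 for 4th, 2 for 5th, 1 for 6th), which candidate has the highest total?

Rosa: 6×4 + 7×3 + 6×1 + 6×2 + 7×6 + 7×4 + 6×4 + 8×5 = 197
Wendy: 6×2 + 7×6 + 6×2 + 6×3 + 7×4 + 7×6 + 6×2 + 8×6 = 214
Emma: 6×3 + 7×2 + 6×3 + 6×5 + 7×3 + 7×3 + 6×1 + 8×3 = 152
Tomás: 6×1 + 7×1 + 6×5 + 6×4 + 7×1 + 7×1 + 6×6 + 8×2 = 133
Kira: 6×5 + 7×5 + 6×4 + 6×6 + 7×2 + 7×2 + 6×5 + 8×1 = 191
Omar: 6×6 + 7×4 + 6×6 + 6×1 + 7×5 + 7×5 + 6×3 + 8×4 = 226

Omar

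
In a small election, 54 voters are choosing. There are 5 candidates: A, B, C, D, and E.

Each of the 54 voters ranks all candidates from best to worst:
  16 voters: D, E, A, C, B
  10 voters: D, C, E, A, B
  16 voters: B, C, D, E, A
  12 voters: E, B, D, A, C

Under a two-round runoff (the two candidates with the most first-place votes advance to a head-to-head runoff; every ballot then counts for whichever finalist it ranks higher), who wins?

Round 1 first-place votes: A 0, B 16, C 0, D 26, E 12. D and B advance.
Runoff: D is ranked above B on 26 ballots, B above D on 28.

B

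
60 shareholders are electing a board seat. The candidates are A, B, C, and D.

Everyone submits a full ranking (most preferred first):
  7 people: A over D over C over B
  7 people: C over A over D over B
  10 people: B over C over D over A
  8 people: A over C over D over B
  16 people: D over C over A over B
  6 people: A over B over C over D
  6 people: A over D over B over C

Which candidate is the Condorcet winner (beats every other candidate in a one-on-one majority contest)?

C

C vs A: 33–27
C vs B: 38–22
C vs D: 31–29
C beats every other candidate.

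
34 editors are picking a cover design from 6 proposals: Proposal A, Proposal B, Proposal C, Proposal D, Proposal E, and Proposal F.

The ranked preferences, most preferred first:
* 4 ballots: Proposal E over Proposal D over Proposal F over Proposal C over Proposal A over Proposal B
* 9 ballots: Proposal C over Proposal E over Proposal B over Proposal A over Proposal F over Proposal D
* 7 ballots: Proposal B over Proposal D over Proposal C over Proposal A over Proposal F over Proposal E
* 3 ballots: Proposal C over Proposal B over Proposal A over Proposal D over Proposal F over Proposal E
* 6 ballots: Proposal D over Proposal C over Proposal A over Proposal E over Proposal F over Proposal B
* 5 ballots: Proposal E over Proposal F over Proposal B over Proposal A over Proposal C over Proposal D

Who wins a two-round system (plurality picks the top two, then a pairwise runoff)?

Round 1 first-place votes: Proposal A 0, Proposal B 7, Proposal C 12, Proposal D 6, Proposal E 9, Proposal F 0. Proposal C and Proposal E advance.
Runoff: Proposal C is ranked above Proposal E on 25 ballots, Proposal E above Proposal C on 9.

Proposal C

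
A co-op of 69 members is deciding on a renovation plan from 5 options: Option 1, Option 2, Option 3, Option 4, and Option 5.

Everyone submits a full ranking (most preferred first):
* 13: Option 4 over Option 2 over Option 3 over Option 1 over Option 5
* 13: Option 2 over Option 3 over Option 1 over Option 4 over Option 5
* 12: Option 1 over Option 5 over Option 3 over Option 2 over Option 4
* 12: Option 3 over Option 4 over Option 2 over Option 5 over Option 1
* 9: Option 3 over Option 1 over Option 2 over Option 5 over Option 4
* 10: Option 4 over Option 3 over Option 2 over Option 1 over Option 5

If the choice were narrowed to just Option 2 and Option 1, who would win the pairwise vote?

Option 2

Option 2 is ranked above Option 1 on 48 ballots; Option 1 above Option 2 on 21.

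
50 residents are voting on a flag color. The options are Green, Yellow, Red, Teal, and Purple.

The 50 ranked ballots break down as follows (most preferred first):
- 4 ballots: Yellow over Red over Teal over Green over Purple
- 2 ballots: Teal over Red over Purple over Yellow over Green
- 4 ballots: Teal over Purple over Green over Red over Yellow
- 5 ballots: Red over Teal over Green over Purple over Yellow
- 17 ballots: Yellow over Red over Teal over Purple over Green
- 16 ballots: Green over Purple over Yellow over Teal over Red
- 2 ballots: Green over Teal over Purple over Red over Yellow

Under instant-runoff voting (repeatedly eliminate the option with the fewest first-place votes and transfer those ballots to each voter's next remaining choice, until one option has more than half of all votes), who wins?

Round 1: Green 18, Yellow 21, Red 5, Teal 6, Purple 0. Purple eliminated.
Round 2: Green 18, Yellow 21, Red 5, Teal 6. Red eliminated.
Round 3: Green 18, Yellow 21, Teal 11. Teal eliminated.
Round 4: Green 27, Yellow 23. Green has a majority (≥26).

Green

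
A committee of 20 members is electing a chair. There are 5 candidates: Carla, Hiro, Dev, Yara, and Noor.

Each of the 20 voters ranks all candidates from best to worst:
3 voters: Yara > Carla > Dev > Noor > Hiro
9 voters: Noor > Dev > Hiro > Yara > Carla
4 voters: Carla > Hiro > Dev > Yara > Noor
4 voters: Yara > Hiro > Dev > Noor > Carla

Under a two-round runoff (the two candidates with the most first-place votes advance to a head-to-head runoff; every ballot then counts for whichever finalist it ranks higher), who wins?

Yara

Round 1 first-place votes: Carla 4, Hiro 0, Dev 0, Yara 7, Noor 9. Noor and Yara advance.
Runoff: Noor is ranked above Yara on 9 ballots, Yara above Noor on 11.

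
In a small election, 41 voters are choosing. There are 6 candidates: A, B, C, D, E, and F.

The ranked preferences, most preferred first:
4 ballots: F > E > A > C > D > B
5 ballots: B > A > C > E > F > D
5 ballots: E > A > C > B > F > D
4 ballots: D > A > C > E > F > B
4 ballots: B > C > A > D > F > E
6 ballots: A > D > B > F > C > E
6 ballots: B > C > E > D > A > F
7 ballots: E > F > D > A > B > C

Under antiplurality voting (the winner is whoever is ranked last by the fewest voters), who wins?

A

Last-place votes: A 0, B 8, C 7, D 10, E 10, F 6.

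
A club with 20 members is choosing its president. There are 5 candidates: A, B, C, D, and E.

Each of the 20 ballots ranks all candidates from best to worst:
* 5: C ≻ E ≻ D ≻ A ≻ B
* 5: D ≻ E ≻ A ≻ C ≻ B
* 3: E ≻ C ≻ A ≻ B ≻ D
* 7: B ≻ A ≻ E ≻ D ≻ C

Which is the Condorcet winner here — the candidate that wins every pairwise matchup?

E vs A: 13–7
E vs B: 13–7
E vs C: 15–5
E vs D: 15–5
E beats every other candidate.

E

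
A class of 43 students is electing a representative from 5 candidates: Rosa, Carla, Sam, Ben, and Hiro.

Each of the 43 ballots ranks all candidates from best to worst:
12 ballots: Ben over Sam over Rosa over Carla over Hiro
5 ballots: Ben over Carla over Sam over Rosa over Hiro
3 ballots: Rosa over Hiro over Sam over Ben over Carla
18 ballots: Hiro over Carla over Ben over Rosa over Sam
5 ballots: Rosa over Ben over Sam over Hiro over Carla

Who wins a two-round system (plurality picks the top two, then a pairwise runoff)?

Ben

Round 1 first-place votes: Rosa 8, Carla 0, Sam 0, Ben 17, Hiro 18. Hiro and Ben advance.
Runoff: Hiro is ranked above Ben on 21 ballots, Ben above Hiro on 22.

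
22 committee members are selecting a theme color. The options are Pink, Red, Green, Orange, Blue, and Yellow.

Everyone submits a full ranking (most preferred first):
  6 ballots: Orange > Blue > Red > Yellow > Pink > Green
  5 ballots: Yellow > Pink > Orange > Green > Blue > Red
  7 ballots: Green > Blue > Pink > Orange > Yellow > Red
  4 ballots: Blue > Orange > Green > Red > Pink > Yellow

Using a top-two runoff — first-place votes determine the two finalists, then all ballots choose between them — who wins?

Orange

Round 1 first-place votes: Pink 0, Red 0, Green 7, Orange 6, Blue 4, Yellow 5. Green and Orange advance.
Runoff: Green is ranked above Orange on 7 ballots, Orange above Green on 15.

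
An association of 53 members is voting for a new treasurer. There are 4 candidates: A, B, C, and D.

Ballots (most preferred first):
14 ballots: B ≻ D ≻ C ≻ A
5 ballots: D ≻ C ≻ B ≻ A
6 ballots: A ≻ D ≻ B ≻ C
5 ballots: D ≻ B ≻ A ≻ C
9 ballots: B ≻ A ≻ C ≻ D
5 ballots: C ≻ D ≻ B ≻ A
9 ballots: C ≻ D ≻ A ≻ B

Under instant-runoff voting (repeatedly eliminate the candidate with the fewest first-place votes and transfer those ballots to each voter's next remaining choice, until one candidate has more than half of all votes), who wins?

Round 1: A 6, B 23, C 14, D 10. A eliminated.
Round 2: B 23, C 14, D 16. C eliminated.
Round 3: B 23, D 30. D has a majority (≥27).

D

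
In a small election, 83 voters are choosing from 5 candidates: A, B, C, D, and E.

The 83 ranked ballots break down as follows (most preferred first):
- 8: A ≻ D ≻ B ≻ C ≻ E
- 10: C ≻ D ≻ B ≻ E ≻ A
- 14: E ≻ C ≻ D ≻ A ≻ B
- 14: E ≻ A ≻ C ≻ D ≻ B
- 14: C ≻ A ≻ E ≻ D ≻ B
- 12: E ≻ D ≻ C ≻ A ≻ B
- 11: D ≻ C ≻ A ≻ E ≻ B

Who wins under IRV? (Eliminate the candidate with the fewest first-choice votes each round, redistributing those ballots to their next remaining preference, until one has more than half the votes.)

Round 1: A 8, B 0, C 24, D 11, E 40. B eliminated.
Round 2: A 8, C 24, D 11, E 40. A eliminated.
Round 3: C 24, D 19, E 40. D eliminated.
Round 4: C 43, E 40. C has a majority (≥42).

C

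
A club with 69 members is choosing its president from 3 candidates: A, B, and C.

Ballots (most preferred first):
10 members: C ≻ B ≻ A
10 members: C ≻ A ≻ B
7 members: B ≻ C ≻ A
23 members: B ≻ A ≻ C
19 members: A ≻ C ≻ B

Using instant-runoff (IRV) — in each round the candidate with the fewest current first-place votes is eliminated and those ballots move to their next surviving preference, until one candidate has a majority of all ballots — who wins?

Round 1: A 19, B 30, C 20. A eliminated.
Round 2: B 30, C 39. C has a majority (≥35).

C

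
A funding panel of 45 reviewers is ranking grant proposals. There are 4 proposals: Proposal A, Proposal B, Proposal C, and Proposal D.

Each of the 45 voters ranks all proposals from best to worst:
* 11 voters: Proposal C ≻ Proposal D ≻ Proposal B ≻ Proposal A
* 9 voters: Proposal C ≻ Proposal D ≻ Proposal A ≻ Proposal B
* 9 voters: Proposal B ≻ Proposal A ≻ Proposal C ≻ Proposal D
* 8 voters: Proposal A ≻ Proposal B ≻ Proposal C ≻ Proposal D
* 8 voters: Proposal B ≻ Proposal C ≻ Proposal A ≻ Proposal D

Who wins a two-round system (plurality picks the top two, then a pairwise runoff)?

Round 1 first-place votes: Proposal A 8, Proposal B 17, Proposal C 20, Proposal D 0. Proposal C and Proposal B advance.
Runoff: Proposal C is ranked above Proposal B on 20 ballots, Proposal B above Proposal C on 25.

Proposal B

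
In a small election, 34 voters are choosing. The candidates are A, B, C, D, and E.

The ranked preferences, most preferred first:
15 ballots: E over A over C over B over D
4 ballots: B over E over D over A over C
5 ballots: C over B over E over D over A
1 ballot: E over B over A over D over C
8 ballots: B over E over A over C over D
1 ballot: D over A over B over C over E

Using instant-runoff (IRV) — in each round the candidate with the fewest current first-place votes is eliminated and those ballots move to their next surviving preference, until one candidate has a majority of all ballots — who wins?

Round 1: A 0, B 12, C 5, D 1, E 16. A eliminated.
Round 2: B 12, C 5, D 1, E 16. D eliminated.
Round 3: B 13, C 5, E 16. C eliminated.
Round 4: B 18, E 16. B has a majority (≥18).

B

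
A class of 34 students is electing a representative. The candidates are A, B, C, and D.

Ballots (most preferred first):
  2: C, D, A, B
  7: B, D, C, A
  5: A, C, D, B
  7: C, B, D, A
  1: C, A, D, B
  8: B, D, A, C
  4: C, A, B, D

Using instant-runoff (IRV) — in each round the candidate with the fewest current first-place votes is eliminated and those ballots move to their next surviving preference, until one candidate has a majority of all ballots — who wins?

C

Round 1: A 5, B 15, C 14, D 0. D eliminated.
Round 2: A 5, B 15, C 14. A eliminated.
Round 3: B 15, C 19. C has a majority (≥18).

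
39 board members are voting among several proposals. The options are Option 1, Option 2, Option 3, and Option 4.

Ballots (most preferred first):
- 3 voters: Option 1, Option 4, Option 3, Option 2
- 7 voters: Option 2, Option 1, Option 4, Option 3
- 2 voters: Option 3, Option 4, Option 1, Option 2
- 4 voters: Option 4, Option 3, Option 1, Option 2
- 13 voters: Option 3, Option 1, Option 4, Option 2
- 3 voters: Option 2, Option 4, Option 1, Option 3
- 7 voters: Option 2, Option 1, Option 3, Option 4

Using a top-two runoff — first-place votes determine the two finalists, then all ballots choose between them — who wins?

Option 3

Round 1 first-place votes: Option 1 3, Option 2 17, Option 3 15, Option 4 4. Option 2 and Option 3 advance.
Runoff: Option 2 is ranked above Option 3 on 17 ballots, Option 3 above Option 2 on 22.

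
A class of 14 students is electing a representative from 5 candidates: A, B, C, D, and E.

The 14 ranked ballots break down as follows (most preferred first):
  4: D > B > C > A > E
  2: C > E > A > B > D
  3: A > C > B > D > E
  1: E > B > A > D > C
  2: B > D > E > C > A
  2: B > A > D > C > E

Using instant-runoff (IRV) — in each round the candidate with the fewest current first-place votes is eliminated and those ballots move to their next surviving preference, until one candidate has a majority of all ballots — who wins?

Round 1: A 3, B 4, C 2, D 4, E 1. E eliminated.
Round 2: A 3, B 5, C 2, D 4. C eliminated.
Round 3: A 5, B 5, D 4. D eliminated.
Round 4: A 5, B 9. B has a majority (≥8).

B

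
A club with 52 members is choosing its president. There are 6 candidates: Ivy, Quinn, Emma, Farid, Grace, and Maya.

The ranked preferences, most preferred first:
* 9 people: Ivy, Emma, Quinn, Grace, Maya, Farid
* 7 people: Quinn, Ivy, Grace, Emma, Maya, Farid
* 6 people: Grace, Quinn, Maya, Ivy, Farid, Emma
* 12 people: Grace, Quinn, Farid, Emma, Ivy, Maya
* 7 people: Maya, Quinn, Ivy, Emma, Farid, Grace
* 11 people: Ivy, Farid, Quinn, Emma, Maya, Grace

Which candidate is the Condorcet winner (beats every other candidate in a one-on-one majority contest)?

Quinn

Quinn vs Ivy: 32–20
Quinn vs Emma: 43–9
Quinn vs Farid: 41–11
Quinn vs Grace: 34–18
Quinn vs Maya: 45–7
Quinn beats every other candidate.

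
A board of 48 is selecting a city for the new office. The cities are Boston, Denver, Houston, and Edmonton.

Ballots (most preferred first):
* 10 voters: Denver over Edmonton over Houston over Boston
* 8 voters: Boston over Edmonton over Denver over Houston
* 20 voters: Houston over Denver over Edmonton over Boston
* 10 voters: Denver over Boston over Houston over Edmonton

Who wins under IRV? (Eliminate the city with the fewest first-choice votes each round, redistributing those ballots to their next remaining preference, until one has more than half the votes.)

Round 1: Boston 8, Denver 20, Houston 20, Edmonton 0. Edmonton eliminated.
Round 2: Boston 8, Denver 20, Houston 20. Boston eliminated.
Round 3: Denver 28, Houston 20. Denver has a majority (≥25).

Denver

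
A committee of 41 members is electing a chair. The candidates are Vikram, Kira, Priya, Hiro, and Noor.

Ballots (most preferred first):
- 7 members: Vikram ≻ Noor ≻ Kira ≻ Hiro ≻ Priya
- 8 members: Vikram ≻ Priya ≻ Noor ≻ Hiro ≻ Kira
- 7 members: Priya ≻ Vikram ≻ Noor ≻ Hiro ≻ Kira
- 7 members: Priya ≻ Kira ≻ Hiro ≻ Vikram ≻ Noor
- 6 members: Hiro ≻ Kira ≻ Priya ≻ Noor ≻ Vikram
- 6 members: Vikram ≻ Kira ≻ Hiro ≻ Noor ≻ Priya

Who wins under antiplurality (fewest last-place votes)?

Hiro

Last-place votes: Vikram 6, Kira 15, Priya 13, Hiro 0, Noor 7.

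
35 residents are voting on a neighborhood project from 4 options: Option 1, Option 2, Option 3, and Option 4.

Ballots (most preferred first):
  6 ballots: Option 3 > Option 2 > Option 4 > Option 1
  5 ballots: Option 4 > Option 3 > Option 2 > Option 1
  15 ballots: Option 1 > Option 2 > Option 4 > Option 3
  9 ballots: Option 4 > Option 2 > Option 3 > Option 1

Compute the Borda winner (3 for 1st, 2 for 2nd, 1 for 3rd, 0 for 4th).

Option 1: 6×0 + 5×0 + 15×3 + 9×0 = 45
Option 2: 6×2 + 5×1 + 15×2 + 9×2 = 65
Option 3: 6×3 + 5×2 + 15×0 + 9×1 = 37
Option 4: 6×1 + 5×3 + 15×1 + 9×3 = 63

Option 2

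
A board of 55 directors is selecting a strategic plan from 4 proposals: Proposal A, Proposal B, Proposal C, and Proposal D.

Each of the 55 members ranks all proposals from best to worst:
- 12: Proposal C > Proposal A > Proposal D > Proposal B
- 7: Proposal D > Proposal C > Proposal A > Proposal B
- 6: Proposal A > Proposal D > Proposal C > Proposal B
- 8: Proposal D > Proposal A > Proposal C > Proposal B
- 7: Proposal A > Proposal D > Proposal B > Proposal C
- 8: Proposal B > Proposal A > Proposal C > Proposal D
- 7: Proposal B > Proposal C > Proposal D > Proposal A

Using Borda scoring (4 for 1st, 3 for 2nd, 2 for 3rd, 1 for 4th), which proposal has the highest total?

Proposal A: 12×3 + 7×2 + 6×4 + 8×3 + 7×4 + 8×3 + 7×1 = 157
Proposal B: 12×1 + 7×1 + 6×1 + 8×1 + 7×2 + 8×4 + 7×4 = 107
Proposal C: 12×4 + 7×3 + 6×2 + 8×2 + 7×1 + 8×2 + 7×3 = 141
Proposal D: 12×2 + 7×4 + 6×3 + 8×4 + 7×3 + 8×1 + 7×2 = 145

Proposal A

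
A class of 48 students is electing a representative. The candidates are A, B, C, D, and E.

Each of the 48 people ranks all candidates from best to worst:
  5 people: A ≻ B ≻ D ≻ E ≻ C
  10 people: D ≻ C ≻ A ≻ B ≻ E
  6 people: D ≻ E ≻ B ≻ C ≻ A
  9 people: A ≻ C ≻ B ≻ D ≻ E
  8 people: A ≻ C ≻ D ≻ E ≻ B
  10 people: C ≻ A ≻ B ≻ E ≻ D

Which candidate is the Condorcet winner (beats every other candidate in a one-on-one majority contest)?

C vs A: 26–22
C vs B: 37–11
C vs D: 27–21
C vs E: 37–11
C beats every other candidate.

C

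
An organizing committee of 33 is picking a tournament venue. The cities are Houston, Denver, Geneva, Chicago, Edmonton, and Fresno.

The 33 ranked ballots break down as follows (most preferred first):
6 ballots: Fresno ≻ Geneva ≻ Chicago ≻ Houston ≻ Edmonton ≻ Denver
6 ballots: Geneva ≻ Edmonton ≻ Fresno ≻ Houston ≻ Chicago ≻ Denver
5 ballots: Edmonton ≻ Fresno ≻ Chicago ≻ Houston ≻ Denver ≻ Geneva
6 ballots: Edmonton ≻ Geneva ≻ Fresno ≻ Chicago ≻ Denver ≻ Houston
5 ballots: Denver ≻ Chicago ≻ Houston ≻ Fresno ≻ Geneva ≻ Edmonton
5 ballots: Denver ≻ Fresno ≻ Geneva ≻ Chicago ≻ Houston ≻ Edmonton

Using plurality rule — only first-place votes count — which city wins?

First-place votes: Houston 0, Denver 10, Geneva 6, Chicago 0, Edmonton 11, Fresno 6.

Edmonton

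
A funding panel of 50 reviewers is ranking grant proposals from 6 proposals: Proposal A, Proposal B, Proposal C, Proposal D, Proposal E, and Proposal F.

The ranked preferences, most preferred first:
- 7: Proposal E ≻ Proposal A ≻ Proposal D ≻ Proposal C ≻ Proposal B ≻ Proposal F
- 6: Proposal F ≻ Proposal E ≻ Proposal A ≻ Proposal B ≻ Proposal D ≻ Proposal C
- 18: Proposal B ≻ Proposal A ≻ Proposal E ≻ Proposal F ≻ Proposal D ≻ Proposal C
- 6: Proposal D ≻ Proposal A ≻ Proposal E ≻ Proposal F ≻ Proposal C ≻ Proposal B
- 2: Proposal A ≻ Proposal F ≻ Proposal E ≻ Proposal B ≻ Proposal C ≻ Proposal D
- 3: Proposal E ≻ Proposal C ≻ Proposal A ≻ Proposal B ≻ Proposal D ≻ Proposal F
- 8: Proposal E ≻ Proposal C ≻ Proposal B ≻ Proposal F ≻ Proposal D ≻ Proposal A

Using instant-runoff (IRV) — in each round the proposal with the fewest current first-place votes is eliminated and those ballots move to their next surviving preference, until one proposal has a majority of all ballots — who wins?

Round 1: Proposal A 2, Proposal B 18, Proposal C 0, Proposal D 6, Proposal E 18, Proposal F 6. Proposal C eliminated.
Round 2: Proposal A 2, Proposal B 18, Proposal D 6, Proposal E 18, Proposal F 6. Proposal A eliminated.
Round 3: Proposal B 18, Proposal D 6, Proposal E 18, Proposal F 8. Proposal D eliminated.
Round 4: Proposal B 18, Proposal E 24, Proposal F 8. Proposal F eliminated.
Round 5: Proposal B 18, Proposal E 32. Proposal E has a majority (≥26).

Proposal E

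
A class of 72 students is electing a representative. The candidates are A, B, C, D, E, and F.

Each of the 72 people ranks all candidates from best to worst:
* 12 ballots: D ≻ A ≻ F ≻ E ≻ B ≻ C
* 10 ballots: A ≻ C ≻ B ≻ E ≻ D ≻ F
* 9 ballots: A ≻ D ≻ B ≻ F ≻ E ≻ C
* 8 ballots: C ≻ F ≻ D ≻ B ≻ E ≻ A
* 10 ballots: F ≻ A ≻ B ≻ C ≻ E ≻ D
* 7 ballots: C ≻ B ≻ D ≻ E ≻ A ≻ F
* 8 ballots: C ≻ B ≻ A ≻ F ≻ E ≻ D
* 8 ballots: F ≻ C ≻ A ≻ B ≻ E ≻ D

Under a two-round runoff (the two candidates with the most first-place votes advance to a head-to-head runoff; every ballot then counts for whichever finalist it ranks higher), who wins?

Round 1 first-place votes: A 19, B 0, C 23, D 12, E 0, F 18. C and A advance.
Runoff: C is ranked above A on 31 ballots, A above C on 41.

A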